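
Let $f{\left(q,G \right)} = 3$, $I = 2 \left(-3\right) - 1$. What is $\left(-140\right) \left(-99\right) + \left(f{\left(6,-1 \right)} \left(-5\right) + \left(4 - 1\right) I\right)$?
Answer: $13824$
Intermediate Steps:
$I = -7$ ($I = -6 - 1 = -7$)
$\left(-140\right) \left(-99\right) + \left(f{\left(6,-1 \right)} \left(-5\right) + \left(4 - 1\right) I\right) = \left(-140\right) \left(-99\right) + \left(3 \left(-5\right) + \left(4 - 1\right) \left(-7\right)\right) = 13860 + \left(-15 + 3 \left(-7\right)\right) = 13860 - 36 = 13824$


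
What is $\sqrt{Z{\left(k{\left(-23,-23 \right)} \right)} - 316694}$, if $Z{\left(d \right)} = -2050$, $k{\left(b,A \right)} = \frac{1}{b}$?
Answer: $6 i \sqrt{8854} \approx 564.57 i$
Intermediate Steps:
$\sqrt{Z{\left(k{\left(-23,-23 \right)} \right)} - 316694} = \sqrt{-2050 - 316694} = \sqrt{-318744} = 6 i \sqrt{8854}$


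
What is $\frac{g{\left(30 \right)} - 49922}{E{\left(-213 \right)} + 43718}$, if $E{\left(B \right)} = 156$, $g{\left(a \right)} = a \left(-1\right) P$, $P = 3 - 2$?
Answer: $- \frac{24976}{21937} \approx -1.1385$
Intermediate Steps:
$P = 1$ ($P = 3 - 2 = 1$)
$g{\left(a \right)} = - a$ ($g{\left(a \right)} = a \left(-1\right) 1 = - a 1 = - a$)
$\frac{g{\left(30 \right)} - 49922}{E{\left(-213 \right)} + 43718} = \frac{\left(-1\right) 30 - 49922}{156 + 43718} = \frac{-30 - 49922}{43874} = \left(-49952\right) \frac{1}{43874} = - \frac{24976}{21937}$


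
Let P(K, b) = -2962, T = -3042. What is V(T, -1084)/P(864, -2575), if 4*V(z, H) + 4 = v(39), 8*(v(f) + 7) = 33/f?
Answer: 1133/1232192 ≈ 0.00091950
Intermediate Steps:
v(f) = -7 + 33/(8*f) (v(f) = -7 + (33/f)/8 = -7 + 33/(8*f))
V(z, H) = -1133/416 (V(z, H) = -1 + (-7 + (33/8)/39)/4 = -1 + (-7 + (33/8)*(1/39))/4 = -1 + (-7 + 11/104)/4 = -1 + (¼)*(-717/104) = -1 - 717/416 = -1133/416)
V(T, -1084)/P(864, -2575) = -1133/416/(-2962) = -1133/416*(-1/2962) = 1133/1232192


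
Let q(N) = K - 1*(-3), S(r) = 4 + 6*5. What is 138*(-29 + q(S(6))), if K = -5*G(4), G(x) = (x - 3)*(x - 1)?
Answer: -5658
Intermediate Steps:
G(x) = (-1 + x)*(-3 + x) (G(x) = (-3 + x)*(-1 + x) = (-1 + x)*(-3 + x))
K = -15 (K = -5*(3 + 4**2 - 4*4) = -5*(3 + 16 - 16) = -5*3 = -15)
S(r) = 34 (S(r) = 4 + 30 = 34)
q(N) = -12 (q(N) = -15 - 1*(-3) = -15 + 3 = -12)
138*(-29 + q(S(6))) = 138*(-29 - 12) = 138*(-41) = -5658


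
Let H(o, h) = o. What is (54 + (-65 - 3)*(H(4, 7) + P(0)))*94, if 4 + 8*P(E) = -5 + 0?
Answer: -13301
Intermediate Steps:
P(E) = -9/8 (P(E) = -1/2 + (-5 + 0)/8 = -1/2 + (1/8)*(-5) = -1/2 - 5/8 = -9/8)
(54 + (-65 - 3)*(H(4, 7) + P(0)))*94 = (54 + (-65 - 3)*(4 - 9/8))*94 = (54 - 68*23/8)*94 = (54 - 391/2)*94 = -283/2*94 = -13301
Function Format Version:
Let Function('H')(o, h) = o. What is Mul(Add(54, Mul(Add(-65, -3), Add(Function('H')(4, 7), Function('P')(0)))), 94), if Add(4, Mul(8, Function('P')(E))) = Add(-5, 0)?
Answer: -13301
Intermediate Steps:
Function('P')(E) = Rational(-9, 8) (Function('P')(E) = Add(Rational(-1, 2), Mul(Rational(1, 8), Add(-5, 0))) = Add(Rational(-1, 2), Mul(Rational(1, 8), -5)) = Add(Rational(-1, 2), Rational(-5, 8)) = Rational(-9, 8))
Mul(Add(54, Mul(Add(-65, -3), Add(Function('H')(4, 7), Function('P')(0)))), 94) = Mul(Add(54, Mul(Add(-65, -3), Add(4, Rational(-9, 8)))), 94) = Mul(Add(54, Mul(-68, Rational(23, 8))), 94) = Mul(Add(54, Rational(-391, 2)), 94) = Mul(Rational(-283, 2), 94) = -13301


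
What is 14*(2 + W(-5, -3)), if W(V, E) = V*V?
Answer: 378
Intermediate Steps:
W(V, E) = V²
14*(2 + W(-5, -3)) = 14*(2 + (-5)²) = 14*(2 + 25) = 14*27 = 378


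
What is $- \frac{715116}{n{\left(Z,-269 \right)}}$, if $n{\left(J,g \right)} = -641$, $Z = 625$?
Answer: $\frac{715116}{641} \approx 1115.6$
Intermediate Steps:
$- \frac{715116}{n{\left(Z,-269 \right)}} = - \frac{715116}{-641} = \left(-715116\right) \left(- \frac{1}{641}\right) = \frac{715116}{641}$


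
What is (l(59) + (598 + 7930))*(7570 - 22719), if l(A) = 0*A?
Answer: -129190672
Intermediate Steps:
l(A) = 0
(l(59) + (598 + 7930))*(7570 - 22719) = (0 + (598 + 7930))*(7570 - 22719) = (0 + 8528)*(-15149) = 8528*(-15149) = -129190672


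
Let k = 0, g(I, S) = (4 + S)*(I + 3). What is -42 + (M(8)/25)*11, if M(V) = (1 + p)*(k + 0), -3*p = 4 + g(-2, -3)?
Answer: -42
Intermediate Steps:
g(I, S) = (3 + I)*(4 + S) (g(I, S) = (4 + S)*(3 + I) = (3 + I)*(4 + S))
p = -5/3 (p = -(4 + (12 + 3*(-3) + 4*(-2) - 2*(-3)))/3 = -(4 + (12 - 9 - 8 + 6))/3 = -(4 + 1)/3 = -1/3*5 = -5/3 ≈ -1.6667)
M(V) = 0 (M(V) = (1 - 5/3)*(0 + 0) = -2/3*0 = 0)
-42 + (M(8)/25)*11 = -42 + (0/25)*11 = -42 + (0*(1/25))*11 = -42 + 0*11 = -42 + 0 = -42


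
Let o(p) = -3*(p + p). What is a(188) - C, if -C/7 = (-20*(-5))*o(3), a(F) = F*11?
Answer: -10532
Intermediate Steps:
o(p) = -6*p
a(F) = 11*F
C = 12600 (C = -7*(-20*(-5))*(-6*3) = -700*(-18) = -7*(-1800) = 12600)
a(188) - C = 11*188 - 1*12600 = 2068 - 12600 = -10532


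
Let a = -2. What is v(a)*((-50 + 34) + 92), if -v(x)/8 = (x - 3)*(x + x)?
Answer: -12160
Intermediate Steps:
v(x) = -16*x*(-3 + x) (v(x) = -8*(x - 3)*(x + x) = -8*(-3 + x)*2*x = -16*x*(-3 + x))
v(a)*((-50 + 34) + 92) = (16*(-2)*(3 - 1*(-2)))*((-50 + 34) + 92) = (16*(-2)*(3 + 2))*(-16 + 92) = (16*(-2)*5)*76 = -160*76 = -12160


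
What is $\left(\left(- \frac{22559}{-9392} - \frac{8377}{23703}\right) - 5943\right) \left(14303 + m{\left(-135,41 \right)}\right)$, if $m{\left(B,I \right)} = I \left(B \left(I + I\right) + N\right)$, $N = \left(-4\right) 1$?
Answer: $\frac{193857779737501575}{74206192} \approx 2.6124 \cdot 10^{9}$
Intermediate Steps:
$N = -4$
$m{\left(B,I \right)} = I \left(-4 + 2 B I\right)$ ($m{\left(B,I \right)} = I \left(B \left(I + I\right) - 4\right) = I \left(B 2 I - 4\right) = I \left(2 B I - 4\right) = I \left(-4 + 2 B I\right)$)
$\left(\left(- \frac{22559}{-9392} - \frac{8377}{23703}\right) - 5943\right) \left(14303 + m{\left(-135,41 \right)}\right) = \left(\left(- \frac{22559}{-9392} - \frac{8377}{23703}\right) - 5943\right) \left(14303 + 2 \cdot 41 \left(-2 - 5535\right)\right) = \left(\left(\left(-22559\right) \left(- \frac{1}{9392}\right) - \frac{8377}{23703}\right) - 5943\right) \left(14303 + 2 \cdot 41 \left(-2 - 5535\right)\right) = \left(\left(\frac{22559}{9392} - \frac{8377}{23703}\right) - 5943\right) \left(14303 + 2 \cdot 41 \left(-5537\right)\right) = \left(\frac{456039193}{222618576} - 5943\right) \left(14303 - 454034\right) = \left(- \frac{1322566157975}{222618576}\right) \left(-439731\right) = \frac{193857779737501575}{74206192}$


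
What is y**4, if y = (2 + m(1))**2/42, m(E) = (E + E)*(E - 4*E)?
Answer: 4096/194481 ≈ 0.021061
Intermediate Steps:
m(E) = -6*E**2 (m(E) = (2*E)*(-3*E) = -6*E**2)
y = 8/21 (y = (2 - 6*1**2)**2/42 = (2 - 6*1)**2*(1/42) = (2 - 6)**2*(1/42) = (-4)**2*(1/42) = 16*(1/42) = 8/21 ≈ 0.38095)
y**4 = (8/21)**4 = 4096/194481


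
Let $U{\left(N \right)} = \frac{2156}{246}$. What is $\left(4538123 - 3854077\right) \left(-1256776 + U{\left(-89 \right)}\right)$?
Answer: $- \frac{105741451869020}{123} \approx -8.5969 \cdot 10^{11}$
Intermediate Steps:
$U{\left(N \right)} = \frac{1078}{123}$ ($U{\left(N \right)} = 2156 \cdot \frac{1}{246} = \frac{1078}{123}$)
$\left(4538123 - 3854077\right) \left(-1256776 + U{\left(-89 \right)}\right) = \left(4538123 - 3854077\right) \left(-1256776 + \frac{1078}{123}\right) = 684046 \left(- \frac{154582370}{123}\right) = - \frac{105741451869020}{123}$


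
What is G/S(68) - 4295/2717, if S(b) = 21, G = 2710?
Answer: 7272875/57057 ≈ 127.47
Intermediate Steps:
G/S(68) - 4295/2717 = 2710/21 - 4295/2717 = 7272875/57057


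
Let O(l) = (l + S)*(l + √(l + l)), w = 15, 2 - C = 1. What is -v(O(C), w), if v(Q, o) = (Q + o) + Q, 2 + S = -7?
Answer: 1 + 16*√2 ≈ 23.627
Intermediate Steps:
S = -9 (S = -2 - 7 = -9)
C = 1 (C = 2 - 1*1 = 2 - 1 = 1)
O(l) = (-9 + l)*(l + √2*√l) (O(l) = (l - 9)*(l + √(l + l)) = (-9 + l)*(l + √(2*l)) = (-9 + l)*(l + √2*√l))
v(Q, o) = o + 2*Q
-v(O(C), w) = -(15 + 2*(1² - 9*1 + √2*1^(3/2) - 9*√2*√1)) = -(15 + 2*(1 - 9 + √2*1 - 9*√2*1)) = -(15 + 2*(1 - 9 + √2 - 9*√2)) = -(15 + 2*(-8 - 8*√2)) = -(15 + (-16 - 16*√2)) = -(-1 - 16*√2) = 1 + 16*√2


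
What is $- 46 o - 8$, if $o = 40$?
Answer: $-1848$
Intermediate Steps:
$- 46 o - 8 = \left(-46\right) 40 - 8 = -1840 - 8 = -1848$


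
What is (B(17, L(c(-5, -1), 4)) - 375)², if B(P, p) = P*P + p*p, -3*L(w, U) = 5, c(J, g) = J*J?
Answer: 561001/81 ≈ 6925.9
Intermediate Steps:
c(J, g) = J²
L(w, U) = -5/3 (L(w, U) = -⅓*5 = -5/3)
B(P, p) = P² + p²
(B(17, L(c(-5, -1), 4)) - 375)² = ((17² + (-5/3)²) - 375)² = ((289 + 25/9) - 375)² = (2626/9 - 375)² = (-749/9)² = 561001/81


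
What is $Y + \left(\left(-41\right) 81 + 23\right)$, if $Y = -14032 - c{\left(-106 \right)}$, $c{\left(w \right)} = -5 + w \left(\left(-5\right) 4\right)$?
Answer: $-19445$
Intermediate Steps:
$c{\left(w \right)} = -5 - 20 w$ ($c{\left(w \right)} = -5 + w \left(-20\right) = -5 - 20 w$)
$Y = -16147$ ($Y = -14032 - \left(-5 - -2120\right) = -14032 - \left(-5 + 2120\right) = -14032 - 2115 = -16147$)
$Y + \left(\left(-41\right) 81 + 23\right) = -16147 + \left(\left(-41\right) 81 + 23\right) = -16147 + \left(-3321 + 23\right) = -16147 - 3298 = -19445$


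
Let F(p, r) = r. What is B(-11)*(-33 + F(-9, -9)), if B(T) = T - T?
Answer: 0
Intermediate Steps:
B(T) = 0
B(-11)*(-33 + F(-9, -9)) = 0*(-33 - 9) = 0*(-42) = 0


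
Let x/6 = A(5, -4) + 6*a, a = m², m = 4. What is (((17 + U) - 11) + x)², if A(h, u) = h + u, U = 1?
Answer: 346921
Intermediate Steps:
a = 16 (a = 4² = 16)
x = 582 (x = 6*((5 - 4) + 6*16) = 6*(1 + 96) = 6*97 = 582)
(((17 + U) - 11) + x)² = (((17 + 1) - 11) + 582)² = ((18 - 11) + 582)² = (7 + 582)² = 589² = 346921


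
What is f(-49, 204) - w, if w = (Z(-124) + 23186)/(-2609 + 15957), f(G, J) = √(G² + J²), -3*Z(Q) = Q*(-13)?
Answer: -33973/20022 + √44017 ≈ 208.11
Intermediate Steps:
Z(Q) = 13*Q/3 (Z(Q) = -Q*(-13)/3 = -(-13)*Q/3 = 13*Q/3)
w = 33973/20022 (w = ((13/3)*(-124) + 23186)/(-2609 + 15957) = (-1612/3 + 23186)/13348 = (67946/3)*(1/13348) = 33973/20022 ≈ 1.6968)
f(-49, 204) - w = √((-49)² + 204²) - 1*33973/20022 = √(2401 + 41616) - 33973/20022 = √44017 - 33973/20022 = -33973/20022 + √44017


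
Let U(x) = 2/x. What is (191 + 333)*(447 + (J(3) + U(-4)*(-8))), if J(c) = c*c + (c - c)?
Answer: 241040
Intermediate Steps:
J(c) = c**2 (J(c) = c**2 + 0 = c**2)
(191 + 333)*(447 + (J(3) + U(-4)*(-8))) = (191 + 333)*(447 + (3**2 + (2/(-4))*(-8))) = 524*(447 + (9 + (2*(-1/4))*(-8))) = 524*(447 + (9 - 1/2*(-8))) = 524*(447 + (9 + 4)) = 524*(447 + 13) = 524*460 = 241040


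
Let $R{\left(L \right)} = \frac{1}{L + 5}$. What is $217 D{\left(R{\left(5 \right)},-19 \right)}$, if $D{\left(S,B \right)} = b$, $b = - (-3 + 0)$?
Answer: $651$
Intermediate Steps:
$R{\left(L \right)} = \frac{1}{5 + L}$
$b = 3$ ($b = \left(-1\right) \left(-3\right) = 3$)
$D{\left(S,B \right)} = 3$
$217 D{\left(R{\left(5 \right)},-19 \right)} = 217 \cdot 3 = 651$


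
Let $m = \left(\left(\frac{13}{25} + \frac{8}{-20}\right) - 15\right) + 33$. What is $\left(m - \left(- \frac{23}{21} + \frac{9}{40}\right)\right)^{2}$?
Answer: $\frac{6361498081}{17640000} \approx 360.63$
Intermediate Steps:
$m = \frac{453}{25}$ ($m = \left(\left(13 \cdot \frac{1}{25} + 8 \left(- \frac{1}{20}\right)\right) - 15\right) + 33 = \left(\left(\frac{13}{25} - \frac{2}{5}\right) - 15\right) + 33 = \left(\frac{3}{25} - 15\right) + 33 = - \frac{372}{25} + 33 = \frac{453}{25} \approx 18.12$)
$\left(m - \left(- \frac{23}{21} + \frac{9}{40}\right)\right)^{2} = \left(\frac{453}{25} - \left(- \frac{23}{21} + \frac{9}{40}\right)\right)^{2} = \left(\frac{453}{25} - - \frac{731}{840}\right)^{2} = \left(\frac{453}{25} + \left(- \frac{9}{40} + \frac{23}{21}\right)\right)^{2} = \left(\frac{453}{25} + \frac{731}{840}\right)^{2} = \left(\frac{79759}{4200}\right)^{2} = \frac{6361498081}{17640000}$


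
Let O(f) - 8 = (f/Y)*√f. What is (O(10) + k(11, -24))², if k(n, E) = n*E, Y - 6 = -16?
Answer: (256 + √10)² ≈ 67165.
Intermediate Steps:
Y = -10 (Y = 6 - 16 = -10)
k(n, E) = E*n
O(f) = 8 - f^(3/2)/10 (O(f) = 8 + (f/(-10))*√f = 8 + (f*(-⅒))*√f = 8 + (-f/10)*√f = 8 - f^(3/2)/10)
(O(10) + k(11, -24))² = ((8 - √10) - 24*11)² = ((8 - √10) - 264)² = (-256 - √10)²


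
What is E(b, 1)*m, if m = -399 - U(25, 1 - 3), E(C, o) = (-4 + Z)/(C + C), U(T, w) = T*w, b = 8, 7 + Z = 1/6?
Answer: 22685/96 ≈ 236.30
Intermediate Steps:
Z = -41/6 (Z = -7 + 1/6 = -7 + ⅙ = -41/6 ≈ -6.8333)
E(C, o) = -65/(12*C) (E(C, o) = (-4 - 41/6)/(C + C) = -65*1/(2*C)/6 = -65/(12*C))
m = -349 (m = -399 - 25*(1 - 3) = -399 - 25*(-2) = -399 - 1*(-50) = -399 + 50 = -349)
E(b, 1)*m = -65/12/8*(-349) = -65/12*⅛*(-349) = -65/96*(-349) = 22685/96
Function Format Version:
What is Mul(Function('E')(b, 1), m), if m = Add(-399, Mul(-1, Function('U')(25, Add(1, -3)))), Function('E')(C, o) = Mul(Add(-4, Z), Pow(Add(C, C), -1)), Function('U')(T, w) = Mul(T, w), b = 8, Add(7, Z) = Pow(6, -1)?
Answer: Rational(22685, 96) ≈ 236.30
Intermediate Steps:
Z = Rational(-41, 6) (Z = Add(-7, Pow(6, -1)) = Add(-7, Rational(1, 6)) = Rational(-41, 6) ≈ -6.8333)
Function('E')(C, o) = Mul(Rational(-65, 12), Pow(C, -1)) (Function('E')(C, o) = Mul(Add(-4, Rational(-41, 6)), Pow(Add(C, C), -1)) = Mul(Rational(-65, 6), Pow(Mul(2, C), -1)) = Mul(Rational(-65, 6), Mul(Rational(1, 2), Pow(C, -1))) = Mul(Rational(-65, 12), Pow(C, -1)))
m = -349 (m = Add(-399, Mul(-1, Mul(25, Add(1, -3)))) = Add(-399, Mul(-1, Mul(25, -2))) = Add(-399, Mul(-1, -50)) = Add(-399, 50) = -349)
Mul(Function('E')(b, 1), m) = Mul(Mul(Rational(-65, 12), Pow(8, -1)), -349) = Mul(Mul(Rational(-65, 12), Rational(1, 8)), -349) = Mul(Rational(-65, 96), -349) = Rational(22685, 96)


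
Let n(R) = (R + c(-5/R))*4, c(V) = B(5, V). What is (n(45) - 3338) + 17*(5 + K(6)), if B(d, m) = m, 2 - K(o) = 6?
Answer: -28273/9 ≈ -3141.4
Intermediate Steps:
K(o) = -4 (K(o) = 2 - 1*6 = 2 - 6 = -4)
c(V) = V
n(R) = -20/R + 4*R (n(R) = (R - 5/R)*4 = -20/R + 4*R)
(n(45) - 3338) + 17*(5 + K(6)) = ((-20/45 + 4*45) - 3338) + 17*(5 - 4) = ((-20*1/45 + 180) - 3338) + 17*1 = ((-4/9 + 180) - 3338) + 17 = (1616/9 - 3338) + 17 = -28426/9 + 17 = -28273/9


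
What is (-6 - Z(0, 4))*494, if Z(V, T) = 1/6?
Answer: -9139/3 ≈ -3046.3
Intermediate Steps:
Z(V, T) = ⅙
(-6 - Z(0, 4))*494 = (-6 - 1*⅙)*494 = (-6 - ⅙)*494 = -37/6*494 = -9139/3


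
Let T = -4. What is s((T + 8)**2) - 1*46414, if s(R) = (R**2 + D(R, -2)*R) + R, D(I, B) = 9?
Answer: -45998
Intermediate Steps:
s(R) = R**2 + 10*R (s(R) = (R**2 + 9*R) + R = R**2 + 10*R)
s((T + 8)**2) - 1*46414 = (-4 + 8)**2*(10 + (-4 + 8)**2) - 1*46414 = 4**2*(10 + 4**2) - 46414 = 16*(10 + 16) - 46414 = 16*26 - 46414 = 416 - 46414 = -45998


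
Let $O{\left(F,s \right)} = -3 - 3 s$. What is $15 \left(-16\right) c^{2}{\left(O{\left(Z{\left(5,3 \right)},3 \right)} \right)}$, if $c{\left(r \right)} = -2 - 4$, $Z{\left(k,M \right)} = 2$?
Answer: $-8640$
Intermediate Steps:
$c{\left(r \right)} = -6$ ($c{\left(r \right)} = -2 - 4 = -6$)
$15 \left(-16\right) c^{2}{\left(O{\left(Z{\left(5,3 \right)},3 \right)} \right)} = 15 \left(-16\right) \left(-6\right)^{2} = \left(-240\right) 36 = -8640$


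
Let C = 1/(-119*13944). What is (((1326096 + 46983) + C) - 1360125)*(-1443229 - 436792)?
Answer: -40411123856649403/1659336 ≈ -2.4354e+10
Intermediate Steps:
C = -1/1659336 (C = 1/(-1659336) = -1/1659336 ≈ -6.0265e-7)
(((1326096 + 46983) + C) - 1360125)*(-1443229 - 436792) = (((1326096 + 46983) - 1/1659336) - 1360125)*(-1443229 - 436792) = ((1373079 - 1/1659336) - 1360125)*(-1880021) = (2278399415543/1659336 - 1360125)*(-1880021) = (21495038543/1659336)*(-1880021) = -40411123856649403/1659336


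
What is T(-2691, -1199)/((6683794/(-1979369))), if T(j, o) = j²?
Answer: -1102581769653/514138 ≈ -2.1445e+6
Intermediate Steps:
T(-2691, -1199)/((6683794/(-1979369))) = (-2691)²/((6683794/(-1979369))) = 7241481/((6683794*(-1/1979369))) = 7241481/(-6683794/1979369) = 7241481*(-1979369/6683794) = -1102581769653/514138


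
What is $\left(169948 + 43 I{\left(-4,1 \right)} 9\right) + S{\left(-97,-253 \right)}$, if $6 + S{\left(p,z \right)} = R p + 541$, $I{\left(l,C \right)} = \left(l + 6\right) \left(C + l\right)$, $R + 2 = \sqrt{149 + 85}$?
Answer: $168355 - 291 \sqrt{26} \approx 1.6687 \cdot 10^{5}$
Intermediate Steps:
$R = -2 + 3 \sqrt{26}$ ($R = -2 + \sqrt{149 + 85} = -2 + \sqrt{234} = -2 + 3 \sqrt{26} \approx 13.297$)
$I{\left(l,C \right)} = \left(6 + l\right) \left(C + l\right)$
$S{\left(p,z \right)} = 535 + p \left(-2 + 3 \sqrt{26}\right)$ ($S{\left(p,z \right)} = -6 + \left(\left(-2 + 3 \sqrt{26}\right) p + 541\right) = -6 + \left(p \left(-2 + 3 \sqrt{26}\right) + 541\right) = -6 + \left(541 + p \left(-2 + 3 \sqrt{26}\right)\right) = 535 + p \left(-2 + 3 \sqrt{26}\right)$)
$\left(169948 + 43 I{\left(-4,1 \right)} 9\right) + S{\left(-97,-253 \right)} = \left(169948 + 43 \left(\left(-4\right)^{2} + 6 \cdot 1 + 6 \left(-4\right) + 1 \left(-4\right)\right) 9\right) + \left(535 - - 97 \left(2 - 3 \sqrt{26}\right)\right) = \left(169948 + 43 \left(16 + 6 - 24 - 4\right) 9\right) + \left(535 + \left(194 - 291 \sqrt{26}\right)\right) = \left(169948 + 43 \left(-6\right) 9\right) + \left(729 - 291 \sqrt{26}\right) = \left(169948 - 2322\right) + \left(729 - 291 \sqrt{26}\right) = 167626 + \left(729 - 291 \sqrt{26}\right) = 168355 - 291 \sqrt{26}$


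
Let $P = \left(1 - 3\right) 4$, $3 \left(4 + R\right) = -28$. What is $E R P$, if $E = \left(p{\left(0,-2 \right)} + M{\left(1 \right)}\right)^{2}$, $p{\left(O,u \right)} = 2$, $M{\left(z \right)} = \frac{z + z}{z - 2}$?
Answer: $0$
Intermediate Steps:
$R = - \frac{40}{3}$ ($R = -4 + \frac{1}{3} \left(-28\right) = -4 - \frac{28}{3} = - \frac{40}{3} \approx -13.333$)
$M{\left(z \right)} = \frac{2 z}{-2 + z}$
$P = -8$ ($P = \left(-2\right) 4 = -8$)
$E = 0$ ($E = \left(2 + 2 \cdot 1 \frac{1}{-2 + 1}\right)^{2} = \left(2 + 2 \cdot 1 \frac{1}{-1}\right)^{2} = \left(2 + 2 \cdot 1 \left(-1\right)\right)^{2} = \left(2 - 2\right)^{2} = 0^{2} = 0$)
$E R P = 0 \left(- \frac{40}{3}\right) \left(-8\right) = 0 \left(-8\right) = 0$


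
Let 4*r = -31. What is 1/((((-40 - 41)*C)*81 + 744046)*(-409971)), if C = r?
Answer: -4/1303533542325 ≈ -3.0686e-12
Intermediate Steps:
r = -31/4 (r = (¼)*(-31) = -31/4 ≈ -7.7500)
C = -31/4 ≈ -7.7500
1/((((-40 - 41)*C)*81 + 744046)*(-409971)) = 1/((((-40 - 41)*(-31/4))*81 + 744046)*(-409971)) = -1/409971/(-81*(-31/4)*81 + 744046) = -1/409971/((2511/4)*81 + 744046) = -1/409971/(203391/4 + 744046) = -1/409971/(3179575/4) = (4/3179575)*(-1/409971) = -4/1303533542325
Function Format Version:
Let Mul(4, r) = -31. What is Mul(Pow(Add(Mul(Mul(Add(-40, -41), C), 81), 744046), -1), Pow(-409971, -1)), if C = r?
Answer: Rational(-4, 1303533542325) ≈ -3.0686e-12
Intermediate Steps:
r = Rational(-31, 4) (r = Mul(Rational(1, 4), -31) = Rational(-31, 4) ≈ -7.7500)
C = Rational(-31, 4) ≈ -7.7500
Mul(Pow(Add(Mul(Mul(Add(-40, -41), C), 81), 744046), -1), Pow(-409971, -1)) = Mul(Pow(Add(Mul(Mul(Add(-40, -41), Rational(-31, 4)), 81), 744046), -1), Pow(-409971, -1)) = Mul(Pow(Add(Mul(Mul(-81, Rational(-31, 4)), 81), 744046), -1), Rational(-1, 409971)) = Mul(Pow(Add(Mul(Rational(2511, 4), 81), 744046), -1), Rational(-1, 409971)) = Mul(Pow(Add(Rational(203391, 4), 744046), -1), Rational(-1, 409971)) = Mul(Pow(Rational(3179575, 4), -1), Rational(-1, 409971)) = Mul(Rational(4, 3179575), Rational(-1, 409971)) = Rational(-4, 1303533542325)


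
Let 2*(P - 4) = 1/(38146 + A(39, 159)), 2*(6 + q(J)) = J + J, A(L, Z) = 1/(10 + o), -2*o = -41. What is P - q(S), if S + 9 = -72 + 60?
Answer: 144268357/4653816 ≈ 31.000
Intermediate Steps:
o = 41/2 (o = -½*(-41) = 41/2 ≈ 20.500)
A(L, Z) = 2/61 (A(L, Z) = 1/(10 + 41/2) = 1/(61/2) = 2/61)
S = -21 (S = -9 + (-72 + 60) = -9 - 12 = -21)
q(J) = -6 + J (q(J) = -6 + (J + J)/2 = -6 + (2*J)/2 = -6 + J)
P = 18615325/4653816 (P = 4 + 1/(2*(38146 + 2/61)) = 4 + 1/(2*(2326908/61)) = 4 + (½)*(61/2326908) = 4 + 61/4653816 = 18615325/4653816 ≈ 4.0000)
P - q(S) = 18615325/4653816 - (-6 - 21) = 18615325/4653816 - 1*(-27) = 18615325/4653816 + 27 = 144268357/4653816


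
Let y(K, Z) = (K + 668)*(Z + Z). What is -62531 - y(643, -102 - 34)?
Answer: 294061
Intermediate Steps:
y(K, Z) = 2*Z*(668 + K) (y(K, Z) = (668 + K)*(2*Z) = 2*Z*(668 + K))
-62531 - y(643, -102 - 34) = -62531 - 2*(-102 - 34)*(668 + 643) = -62531 - 2*(-136)*1311 = -62531 - 1*(-356592) = -62531 + 356592 = 294061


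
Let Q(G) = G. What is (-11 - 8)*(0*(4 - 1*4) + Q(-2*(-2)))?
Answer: -76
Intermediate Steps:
(-11 - 8)*(0*(4 - 1*4) + Q(-2*(-2))) = (-11 - 8)*(0*(4 - 1*4) - 2*(-2)) = -19*(0*(4 - 4) + 4) = -19*(0*0 + 4) = -19*(0 + 4) = -19*4 = -76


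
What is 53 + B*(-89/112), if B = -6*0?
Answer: 53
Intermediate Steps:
B = 0
53 + B*(-89/112) = 53 + 0*(-89/112) = 53 + 0 = 53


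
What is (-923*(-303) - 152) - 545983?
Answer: -266466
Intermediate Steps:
(-923*(-303) - 152) - 545983 = (279669 - 152) - 545983 = 279517 - 545983 = -266466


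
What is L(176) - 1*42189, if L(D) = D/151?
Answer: -6370363/151 ≈ -42188.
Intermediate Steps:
L(D) = D/151 (L(D) = D*(1/151) = D/151)
L(176) - 1*42189 = (1/151)*176 - 1*42189 = 176/151 - 42189 = -6370363/151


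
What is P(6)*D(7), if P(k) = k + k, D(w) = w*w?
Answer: 588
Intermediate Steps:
D(w) = w²
P(k) = 2*k
P(6)*D(7) = (2*6)*7² = 12*49 = 588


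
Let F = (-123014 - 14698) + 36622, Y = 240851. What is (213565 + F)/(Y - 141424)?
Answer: 112475/99427 ≈ 1.1312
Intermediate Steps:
F = -101090 (F = -137712 + 36622 = -101090)
(213565 + F)/(Y - 141424) = (213565 - 101090)/(240851 - 141424) = 112475/99427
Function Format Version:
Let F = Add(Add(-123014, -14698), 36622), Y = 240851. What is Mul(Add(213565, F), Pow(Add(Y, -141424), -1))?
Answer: Rational(112475, 99427) ≈ 1.1312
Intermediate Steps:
F = -101090 (F = Add(-137712, 36622) = -101090)
Mul(Add(213565, F), Pow(Add(Y, -141424), -1)) = Mul(Add(213565, -101090), Pow(Add(240851, -141424), -1)) = Mul(112475, Pow(99427, -1)) = Mul(112475, Rational(1, 99427)) = Rational(112475, 99427)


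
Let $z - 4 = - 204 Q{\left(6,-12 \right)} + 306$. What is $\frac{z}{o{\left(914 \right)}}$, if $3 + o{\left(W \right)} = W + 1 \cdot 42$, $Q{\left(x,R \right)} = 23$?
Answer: $- \frac{4382}{953} \approx -4.5981$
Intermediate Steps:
$o{\left(W \right)} = 39 + W$ ($o{\left(W \right)} = -3 + \left(W + 1 \cdot 42\right) = -3 + \left(W + 42\right) = -3 + \left(42 + W\right) = 39 + W$)
$z = -4382$ ($z = 4 + \left(\left(-204\right) 23 + 306\right) = 4 + \left(-4692 + 306\right) = 4 - 4386 = -4382$)
$\frac{z}{o{\left(914 \right)}} = - \frac{4382}{39 + 914} = - \frac{4382}{953}$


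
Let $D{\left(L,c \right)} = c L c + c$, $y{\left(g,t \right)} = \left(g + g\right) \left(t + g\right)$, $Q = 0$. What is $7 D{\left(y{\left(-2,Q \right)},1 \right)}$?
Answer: $63$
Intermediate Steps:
$y{\left(g,t \right)} = 2 g \left(g + t\right)$
$D{\left(L,c \right)} = c + L c^{2}$ ($D{\left(L,c \right)} = L c c + c = L c^{2} + c = c + L c^{2}$)
$7 D{\left(y{\left(-2,Q \right)},1 \right)} = 7 \cdot 1 \left(1 + 2 \left(-2\right) \left(-2 + 0\right) 1\right) = 7 \cdot 1 \left(1 + 2 \left(-2\right) \left(-2\right) 1\right) = 7 \cdot 1 \left(1 + 8 \cdot 1\right) = 7 \cdot 1 \left(1 + 8\right) = 7 \cdot 1 \cdot 9 = 7 \cdot 9 = 63$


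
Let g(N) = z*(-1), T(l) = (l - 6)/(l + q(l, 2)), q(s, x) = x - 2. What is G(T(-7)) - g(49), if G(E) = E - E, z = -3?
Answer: -3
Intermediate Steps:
q(s, x) = -2 + x
T(l) = (-6 + l)/l (T(l) = (l - 6)/(l + (-2 + 2)) = (-6 + l)/(l + 0) = (-6 + l)/l)
G(E) = 0
g(N) = 3 (g(N) = -3*(-1) = 3)
G(T(-7)) - g(49) = 0 - 1*3 = 0 - 3 = -3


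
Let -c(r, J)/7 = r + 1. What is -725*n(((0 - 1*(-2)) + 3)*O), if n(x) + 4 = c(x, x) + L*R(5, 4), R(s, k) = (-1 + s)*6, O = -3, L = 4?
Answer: -137750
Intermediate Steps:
R(s, k) = -6 + 6*s
c(r, J) = -7 - 7*r (c(r, J) = -7*(r + 1) = -7*(1 + r) = -7 - 7*r)
n(x) = 85 - 7*x (n(x) = -4 + ((-7 - 7*x) + 4*(-6 + 6*5)) = -4 + ((-7 - 7*x) + 4*(-6 + 30)) = -4 + ((-7 - 7*x) + 4*24) = -4 + ((-7 - 7*x) + 96) = -4 + (89 - 7*x) = 85 - 7*x)
-725*n(((0 - 1*(-2)) + 3)*O) = -725*(85 - 7*((0 - 1*(-2)) + 3)*(-3)) = -725*(85 - 7*((0 + 2) + 3)*(-3)) = -725*(85 - 7*(2 + 3)*(-3)) = -725*(85 - 35*(-3)) = -725*(85 - 7*(-15)) = -725*(85 + 105) = -725*190 = -137750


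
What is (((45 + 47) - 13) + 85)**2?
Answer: 26896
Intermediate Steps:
(((45 + 47) - 13) + 85)**2 = ((92 - 13) + 85)**2 = (79 + 85)**2 = 164**2 = 26896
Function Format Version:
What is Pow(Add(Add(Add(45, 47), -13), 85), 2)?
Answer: 26896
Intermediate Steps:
Pow(Add(Add(Add(45, 47), -13), 85), 2) = Pow(Add(Add(92, -13), 85), 2) = Pow(Add(79, 85), 2) = Pow(164, 2) = 26896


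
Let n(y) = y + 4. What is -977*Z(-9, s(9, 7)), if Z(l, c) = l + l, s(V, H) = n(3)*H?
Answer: 17586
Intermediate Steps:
n(y) = 4 + y
s(V, H) = 7*H (s(V, H) = (4 + 3)*H = 7*H)
Z(l, c) = 2*l
-977*Z(-9, s(9, 7)) = -1954*(-9) = -977*(-18) = 17586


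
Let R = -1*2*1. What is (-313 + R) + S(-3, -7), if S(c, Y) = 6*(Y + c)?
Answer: -375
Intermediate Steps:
S(c, Y) = 6*Y + 6*c
R = -2 (R = -2*1 = -2)
(-313 + R) + S(-3, -7) = (-313 - 2) + (6*(-7) + 6*(-3)) = -315 + (-42 - 18) = -315 - 60 = -375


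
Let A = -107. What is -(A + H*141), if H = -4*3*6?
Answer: 10259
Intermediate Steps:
H = -72 (H = -12*6 = -72)
-(A + H*141) = -(-107 - 72*141) = -(-107 - 10152) = -1*(-10259) = 10259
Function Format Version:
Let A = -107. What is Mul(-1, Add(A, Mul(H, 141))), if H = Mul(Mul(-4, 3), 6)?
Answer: 10259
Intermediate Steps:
H = -72 (H = Mul(-12, 6) = -72)
Mul(-1, Add(A, Mul(H, 141))) = Mul(-1, Add(-107, Mul(-72, 141))) = Mul(-1, Add(-107, -10152)) = Mul(-1, -10259) = 10259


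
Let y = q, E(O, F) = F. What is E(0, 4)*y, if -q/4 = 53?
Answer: -848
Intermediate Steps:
q = -212 (q = -4*53 = -212)
y = -212
E(0, 4)*y = 4*(-212) = -848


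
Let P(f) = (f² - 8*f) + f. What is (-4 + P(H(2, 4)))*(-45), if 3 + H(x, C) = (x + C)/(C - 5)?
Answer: -6300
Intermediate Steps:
H(x, C) = -3 + (C + x)/(-5 + C) (H(x, C) = -3 + (x + C)/(C - 5) = -3 + (C + x)/(-5 + C))
P(f) = f² - 7*f
(-4 + P(H(2, 4)))*(-45) = (-4 + ((15 + 2 - 2*4)/(-5 + 4))*(-7 + (15 + 2 - 2*4)/(-5 + 4)))*(-45) = (-4 + ((15 + 2 - 8)/(-1))*(-7 + (15 + 2 - 8)/(-1)))*(-45) = (-4 + (-1*9)*(-7 - 1*9))*(-45) = (-4 - 9*(-7 - 9))*(-45) = (-4 - 9*(-16))*(-45) = (-4 + 144)*(-45) = 140*(-45) = -6300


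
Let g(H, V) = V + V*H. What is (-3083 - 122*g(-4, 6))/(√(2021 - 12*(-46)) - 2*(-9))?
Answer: 15966/2249 - 887*√2573/2249 ≈ -12.907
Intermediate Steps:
g(H, V) = V + H*V
(-3083 - 122*g(-4, 6))/(√(2021 - 12*(-46)) - 2*(-9)) = (-3083 - 732*(1 - 4))/(√(2021 - 12*(-46)) - 2*(-9)) = (-3083 - 732*(-3))/(√(2021 + 552) + 18) = (-3083 - 122*(-18))/(√2573 + 18) = (-3083 + 2196)/(18 + √2573) = -887/(18 + √2573)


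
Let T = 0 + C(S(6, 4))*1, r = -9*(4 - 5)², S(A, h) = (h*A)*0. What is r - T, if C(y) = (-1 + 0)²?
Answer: -10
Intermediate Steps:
S(A, h) = 0 (S(A, h) = (A*h)*0 = 0)
C(y) = 1 (C(y) = (-1)² = 1)
r = -9 (r = -9*(-1)² = -9*1 = -9)
T = 1 (T = 0 + 1*1 = 0 + 1 = 1)
r - T = -9 - 1*1 = -9 - 1 = -10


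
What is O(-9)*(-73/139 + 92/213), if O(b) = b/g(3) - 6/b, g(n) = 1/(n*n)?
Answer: 665401/88821 ≈ 7.4915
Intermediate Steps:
g(n) = n⁻²
O(b) = -6/b + 9*b (O(b) = b/(3⁻²) - 6/b = b/(⅑) - 6/b = b*9 - 6/b = 9*b - 6/b = -6/b + 9*b)
O(-9)*(-73/139 + 92/213) = (-6/(-9) + 9*(-9))*(-73/139 + 92/213) = (-6*(-⅑) - 81)*(-73*1/139 + 92*(1/213)) = (⅔ - 81)*(-73/139 + 92/213) = -241/3*(-2761/29607) = 665401/88821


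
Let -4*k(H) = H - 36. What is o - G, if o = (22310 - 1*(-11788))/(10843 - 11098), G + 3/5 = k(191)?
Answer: -6417/68 ≈ -94.368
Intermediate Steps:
k(H) = 9 - H/4 (k(H) = -(H - 36)/4 = -(-36 + H)/4 = 9 - H/4)
G = -787/20 (G = -⅗ + (9 - ¼*191) = -⅗ + (9 - 191/4) = -⅗ - 155/4 = -787/20 ≈ -39.350)
o = -11366/85 (o = (22310 + 11788)/(-255) = 34098*(-1/255) = -11366/85 ≈ -133.72)
o - G = -11366/85 - 1*(-787/20) = -11366/85 + 787/20 = -6417/68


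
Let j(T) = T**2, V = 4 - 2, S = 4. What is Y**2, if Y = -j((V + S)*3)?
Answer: 104976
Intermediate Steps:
V = 2
Y = -324 (Y = -((2 + 4)*3)**2 = -(6*3)**2 = -1*18**2 = -1*324 = -324)
Y**2 = (-324)**2 = 104976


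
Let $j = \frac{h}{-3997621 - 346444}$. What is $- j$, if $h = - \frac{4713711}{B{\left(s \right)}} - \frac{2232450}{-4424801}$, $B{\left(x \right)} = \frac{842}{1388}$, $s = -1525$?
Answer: $- \frac{14474918863817184}{8092303348703365} \approx -1.7887$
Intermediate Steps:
$B{\left(x \right)} = \frac{421}{694}$ ($B{\left(x \right)} = 842 \cdot \frac{1}{1388} = \frac{421}{694}$)
$h = - \frac{14474918863817184}{1862841221}$ ($h = - \frac{4713711}{\frac{421}{694}} - \frac{2232450}{-4424801} = \left(-4713711\right) \frac{694}{421} - - \frac{2232450}{4424801} = - \frac{3271315434}{421} + \frac{2232450}{4424801} = - \frac{14474918863817184}{1862841221} \approx -7.7703 \cdot 10^{6}$)
$j = \frac{14474918863817184}{8092303348703365}$ ($j = - \frac{14474918863817184}{1862841221 \left(-3997621 - 346444\right)} = - \frac{14474918863817184}{1862841221 \left(-4344065\right)} = \left(- \frac{14474918863817184}{1862841221}\right) \left(- \frac{1}{4344065}\right) = \frac{14474918863817184}{8092303348703365} \approx 1.7887$)
$- j = \left(-1\right) \frac{14474918863817184}{8092303348703365} = - \frac{14474918863817184}{8092303348703365}$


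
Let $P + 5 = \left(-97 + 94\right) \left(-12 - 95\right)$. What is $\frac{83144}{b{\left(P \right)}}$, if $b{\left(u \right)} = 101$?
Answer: $\frac{83144}{101} \approx 823.21$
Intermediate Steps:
$P = 316$ ($P = -5 + \left(-97 + 94\right) \left(-12 - 95\right) = -5 - -321 = -5 + 321 = 316$)
$\frac{83144}{b{\left(P \right)}} = \frac{83144}{101}$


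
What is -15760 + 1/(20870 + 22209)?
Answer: -678925039/43079 ≈ -15760.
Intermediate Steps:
-15760 + 1/(20870 + 22209) = -15760 + 1/43079 = -678925039/43079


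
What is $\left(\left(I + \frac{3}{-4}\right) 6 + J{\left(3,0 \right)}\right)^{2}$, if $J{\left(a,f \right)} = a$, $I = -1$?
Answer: $\frac{225}{4} \approx 56.25$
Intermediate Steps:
$\left(\left(I + \frac{3}{-4}\right) 6 + J{\left(3,0 \right)}\right)^{2} = \left(\left(-1 + \frac{3}{-4}\right) 6 + 3\right)^{2} = \left(\left(-1 + 3 \left(- \frac{1}{4}\right)\right) 6 + 3\right)^{2} = \left(\left(-1 - \frac{3}{4}\right) 6 + 3\right)^{2} = \left(\left(- \frac{7}{4}\right) 6 + 3\right)^{2} = \left(- \frac{21}{2} + 3\right)^{2} = \left(- \frac{15}{2}\right)^{2} = \frac{225}{4}$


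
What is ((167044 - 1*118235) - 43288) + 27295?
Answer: 32816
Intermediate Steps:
((167044 - 1*118235) - 43288) + 27295 = ((167044 - 118235) - 43288) + 27295 = (48809 - 43288) + 27295 = 5521 + 27295 = 32816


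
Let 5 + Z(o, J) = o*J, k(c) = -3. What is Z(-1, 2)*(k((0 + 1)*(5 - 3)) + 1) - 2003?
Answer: -1989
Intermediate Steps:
Z(o, J) = -5 + J*o (Z(o, J) = -5 + o*J = -5 + J*o)
Z(-1, 2)*(k((0 + 1)*(5 - 3)) + 1) - 2003 = (-5 + 2*(-1))*(-3 + 1) - 2003 = (-5 - 2)*(-2) - 2003 = -7*(-2) - 2003 = 14 - 2003 = -1989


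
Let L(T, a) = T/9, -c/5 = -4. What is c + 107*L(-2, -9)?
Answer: -34/9 ≈ -3.7778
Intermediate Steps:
c = 20 (c = -5*(-4) = 20)
L(T, a) = T/9 (L(T, a) = T*(1/9) = T/9)
c + 107*L(-2, -9) = 20 + 107*((1/9)*(-2)) = 20 + 107*(-2/9) = 20 - 214/9 = -34/9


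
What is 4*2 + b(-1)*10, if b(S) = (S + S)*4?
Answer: -72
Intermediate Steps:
b(S) = 8*S (b(S) = (2*S)*4 = 8*S)
4*2 + b(-1)*10 = 4*2 + (8*(-1))*10 = 8 - 8*10 = 8 - 80 = -72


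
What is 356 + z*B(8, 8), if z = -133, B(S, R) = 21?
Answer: -2437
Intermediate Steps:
356 + z*B(8, 8) = 356 - 133*21 = 356 - 2793 = -2437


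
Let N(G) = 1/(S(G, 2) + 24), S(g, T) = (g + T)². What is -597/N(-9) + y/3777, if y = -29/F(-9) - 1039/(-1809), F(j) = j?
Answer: -297771228665/6832593 ≈ -43581.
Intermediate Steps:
S(g, T) = (T + g)²
y = 6868/1809 (y = -29/(-9) - 1039/(-1809) = -29*(-⅑) - 1039*(-1/1809) = 29/9 + 1039/1809 = 6868/1809 ≈ 3.7966)
N(G) = 1/(24 + (2 + G)²) (N(G) = 1/((2 + G)² + 24) = 1/(24 + (2 + G)²))
-597/N(-9) + y/3777 = -(14328 + 597*(2 - 9)²) + (6868/1809)/3777 = -597/(1/(24 + (-7)²)) + (6868/1809)*(1/3777) = -597/(1/(24 + 49)) + 6868/6832593 = -597/(1/73) + 6868/6832593 = -597/1/73 + 6868/6832593 = -597*73 + 6868/6832593 = -43581 + 6868/6832593 = -297771228665/6832593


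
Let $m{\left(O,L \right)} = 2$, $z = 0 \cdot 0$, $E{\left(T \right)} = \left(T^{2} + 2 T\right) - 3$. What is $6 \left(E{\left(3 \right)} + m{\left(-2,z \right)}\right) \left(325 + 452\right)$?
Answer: $65268$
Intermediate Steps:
$E{\left(T \right)} = -3 + T^{2} + 2 T$
$z = 0$
$6 \left(E{\left(3 \right)} + m{\left(-2,z \right)}\right) \left(325 + 452\right) = 6 \left(\left(-3 + 3^{2} + 2 \cdot 3\right) + 2\right) \left(325 + 452\right) = 6 \left(\left(-3 + 9 + 6\right) + 2\right) 777 = 6 \left(12 + 2\right) 777 = 6 \cdot 14 \cdot 777 = 84 \cdot 777 = 65268$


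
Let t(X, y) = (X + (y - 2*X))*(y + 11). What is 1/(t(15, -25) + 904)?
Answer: 1/1464 ≈ 0.00068306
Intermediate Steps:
t(X, y) = (11 + y)*(y - X) (t(X, y) = (y - X)*(11 + y) = (11 + y)*(y - X))
1/(t(15, -25) + 904) = 1/(((-25)**2 - 11*15 + 11*(-25) - 1*15*(-25)) + 904) = 1/((625 - 165 - 275 + 375) + 904) = 1/(560 + 904) = 1/1464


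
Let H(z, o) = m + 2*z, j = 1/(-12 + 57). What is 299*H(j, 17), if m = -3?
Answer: -39767/45 ≈ -883.71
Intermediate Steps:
j = 1/45 ≈ 0.022222
H(z, o) = -3 + 2*z
299*H(j, 17) = 299*(-3 + 2*(1/45)) = 299*(-3 + 2/45) = 299*(-133/45) = -39767/45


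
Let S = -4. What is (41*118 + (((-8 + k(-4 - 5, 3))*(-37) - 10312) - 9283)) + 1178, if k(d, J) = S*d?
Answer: -14615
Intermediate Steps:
k(d, J) = -4*d
(41*118 + (((-8 + k(-4 - 5, 3))*(-37) - 10312) - 9283)) + 1178 = (41*118 + (((-8 - 4*(-4 - 5))*(-37) - 10312) - 9283)) + 1178 = (4838 + (((-8 - 4*(-9))*(-37) - 10312) - 9283)) + 1178 = (4838 + (((-8 + 36)*(-37) - 10312) - 9283)) + 1178 = (4838 + ((28*(-37) - 10312) - 9283)) + 1178 = (4838 + ((-1036 - 10312) - 9283)) + 1178 = (4838 + (-11348 - 9283)) + 1178 = (4838 - 20631) + 1178 = -15793 + 1178 = -14615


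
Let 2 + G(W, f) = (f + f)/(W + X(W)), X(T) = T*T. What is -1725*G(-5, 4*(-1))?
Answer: 4140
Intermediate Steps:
X(T) = T²
G(W, f) = -2 + 2*f/(W + W²) (G(W, f) = -2 + (f + f)/(W + W²) = -2 + (2*f)/(W + W²) = -2 + 2*f/(W + W²))
-1725*G(-5, 4*(-1)) = -3450*(4*(-1) - 1*(-5) - 1*(-5)²)/((-5)*(1 - 5)) = -3450*(-1)*(-4 + 5 - 1*25)/(5*(-4)) = -3450*(-1)*(-1)*(-4 + 5 - 25)/(5*4) = -3450*(-1)*(-1)*(-24)/(5*4) = -1725*(-12/5) = 4140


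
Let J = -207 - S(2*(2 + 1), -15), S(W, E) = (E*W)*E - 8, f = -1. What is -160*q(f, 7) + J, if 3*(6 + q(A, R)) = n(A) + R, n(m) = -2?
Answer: -2567/3 ≈ -855.67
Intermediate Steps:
S(W, E) = -8 + W*E² (S(W, E) = W*E² - 8 = -8 + W*E²)
q(A, R) = -20/3 + R/3 (q(A, R) = -6 + (-2 + R)/3 = -6 + (-⅔ + R/3) = -20/3 + R/3)
J = -1549 (J = -207 - (-8 + (2*(2 + 1))*(-15)²) = -207 - (-8 + (2*3)*225) = -207 - (-8 + 6*225) = -207 - (-8 + 1350) = -207 - 1*1342 = -207 - 1342 = -1549)
-160*q(f, 7) + J = -160*(-20/3 + (⅓)*7) - 1549 = -160*(-20/3 + 7/3) - 1549 = -160*(-13/3) - 1549 = 2080/3 - 1549 = -2567/3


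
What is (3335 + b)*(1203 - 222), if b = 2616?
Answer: 5837931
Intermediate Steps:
(3335 + b)*(1203 - 222) = (3335 + 2616)*(1203 - 222) = 5951*981 = 5837931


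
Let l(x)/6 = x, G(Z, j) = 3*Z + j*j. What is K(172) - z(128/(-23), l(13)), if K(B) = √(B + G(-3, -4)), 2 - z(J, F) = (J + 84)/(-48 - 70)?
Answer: -3616/1357 + √179 ≈ 10.714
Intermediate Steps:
G(Z, j) = j² + 3*Z (G(Z, j) = 3*Z + j² = j² + 3*Z)
l(x) = 6*x
z(J, F) = 160/59 + J/118 (z(J, F) = 2 - (J + 84)/(-48 - 70) = 2 - (84 + J)/(-118) = 2 - (84 + J)*(-1)/118 = 2 - (-42/59 - J/118) = 2 + (42/59 + J/118) = 160/59 + J/118)
K(B) = √(7 + B) (K(B) = √(B + ((-4)² + 3*(-3))) = √(B + (16 - 9)) = √(B + 7) = √(7 + B))
K(172) - z(128/(-23), l(13)) = √(7 + 172) - (160/59 + (128/(-23))/118) = √179 - (160/59 + (128*(-1/23))/118) = √179 - (160/59 + (1/118)*(-128/23)) = √179 - (160/59 - 64/1357) = √179 - 1*3616/1357 = √179 - 3616/1357 = -3616/1357 + √179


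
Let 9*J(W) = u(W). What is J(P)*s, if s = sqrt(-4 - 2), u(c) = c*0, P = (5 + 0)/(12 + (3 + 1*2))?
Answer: 0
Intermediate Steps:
P = 5/17 (P = 5/(12 + (3 + 2)) = 5/(12 + 5) = 5/17 ≈ 0.29412)
u(c) = 0
J(W) = 0 (J(W) = (1/9)*0 = 0)
s = I*sqrt(6) (s = sqrt(-6) = I*sqrt(6) ≈ 2.4495*I)
J(P)*s = 0*(I*sqrt(6)) = 0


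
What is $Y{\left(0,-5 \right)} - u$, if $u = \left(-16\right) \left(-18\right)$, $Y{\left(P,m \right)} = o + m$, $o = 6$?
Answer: $-287$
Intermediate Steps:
$Y{\left(P,m \right)} = 6 + m$
$u = 288$
$Y{\left(0,-5 \right)} - u = \left(6 - 5\right) - 288 = 1 - 288 = -287$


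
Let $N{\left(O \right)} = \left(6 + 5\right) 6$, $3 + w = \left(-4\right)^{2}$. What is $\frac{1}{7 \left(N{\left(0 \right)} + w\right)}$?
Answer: $\frac{1}{553} \approx 0.0018083$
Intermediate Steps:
$w = 13$ ($w = -3 + \left(-4\right)^{2} = -3 + 16 = 13$)
$N{\left(O \right)} = 66$ ($N{\left(O \right)} = 11 \cdot 6 = 66$)
$\frac{1}{7 \left(N{\left(0 \right)} + w\right)} = \frac{1}{7 \left(66 + 13\right)} = \frac{1}{7 \cdot 79} = \frac{1}{553}$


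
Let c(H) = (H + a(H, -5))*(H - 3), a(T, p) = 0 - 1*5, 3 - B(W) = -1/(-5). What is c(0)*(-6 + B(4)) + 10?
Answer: -38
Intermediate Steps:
B(W) = 14/5 (B(W) = 3 - (-1)/(-5) = 3 - (-1)*(-1)/5 = 3 - 1*⅕ = 3 - ⅕ = 14/5)
a(T, p) = -5 (a(T, p) = 0 - 5 = -5)
c(H) = (-5 + H)*(-3 + H) (c(H) = (H - 5)*(H - 3) = (-5 + H)*(-3 + H))
c(0)*(-6 + B(4)) + 10 = (15 + 0² - 8*0)*(-6 + 14/5) + 10 = (15 + 0 + 0)*(-16/5) + 10 = 15*(-16/5) + 10 = -48 + 10 = -38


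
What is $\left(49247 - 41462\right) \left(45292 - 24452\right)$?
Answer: $162239400$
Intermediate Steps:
$\left(49247 - 41462\right) \left(45292 - 24452\right) = 7785 \cdot 20840 = 162239400$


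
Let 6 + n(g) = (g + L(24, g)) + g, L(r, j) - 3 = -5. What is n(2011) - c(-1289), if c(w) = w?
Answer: 5303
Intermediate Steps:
L(r, j) = -2 (L(r, j) = 3 - 5 = -2)
n(g) = -8 + 2*g (n(g) = -6 + ((g - 2) + g) = -6 + ((-2 + g) + g) = -6 + (-2 + 2*g) = -8 + 2*g)
n(2011) - c(-1289) = (-8 + 2*2011) - 1*(-1289) = (-8 + 4022) + 1289 = 4014 + 1289 = 5303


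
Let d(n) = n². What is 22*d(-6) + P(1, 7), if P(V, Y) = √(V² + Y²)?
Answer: 792 + 5*√2 ≈ 799.07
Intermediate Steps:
22*d(-6) + P(1, 7) = 22*(-6)² + √(1² + 7²) = 22*36 + √(1 + 49) = 792 + √50 = 792 + 5*√2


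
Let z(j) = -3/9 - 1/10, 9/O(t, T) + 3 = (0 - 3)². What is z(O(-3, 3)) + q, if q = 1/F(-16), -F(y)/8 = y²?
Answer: -13327/30720 ≈ -0.43382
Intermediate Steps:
O(t, T) = 3/2 (O(t, T) = 9/(-3 + (0 - 3)²) = 9/(-3 + (-3)²) = 9/(-3 + 9) = 9/6 = 9*(⅙) = 3/2)
z(j) = -13/30 (z(j) = -3*⅑ - 1*⅒ = -⅓ - ⅒ = -13/30)
F(y) = -8*y²
q = -1/2048 (q = 1/(-8*(-16)²) = 1/(-8*256) = 1/(-2048) = -1/2048 ≈ -0.00048828)
z(O(-3, 3)) + q = -13/30 - 1/2048 = -13327/30720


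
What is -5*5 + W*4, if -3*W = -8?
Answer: -43/3 ≈ -14.333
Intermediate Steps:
W = 8/3 (W = -⅓*(-8) = 8/3 ≈ 2.6667)
-5*5 + W*4 = -5*5 + (8/3)*4 = -25 + 32/3 = -43/3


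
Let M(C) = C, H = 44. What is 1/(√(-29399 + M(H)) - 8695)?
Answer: -1739/15126476 - I*√29355/75632380 ≈ -0.00011496 - 2.2653e-6*I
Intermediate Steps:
1/(√(-29399 + M(H)) - 8695) = 1/(√(-29399 + 44) - 8695) = 1/(√(-29355) - 8695) = 1/(I*√29355 - 8695) = 1/(-8695 + I*√29355)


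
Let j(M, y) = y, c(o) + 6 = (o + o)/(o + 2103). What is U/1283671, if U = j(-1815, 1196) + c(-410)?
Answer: 2013850/2173255003 ≈ 0.00092665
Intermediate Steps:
c(o) = -6 + 2*o/(2103 + o) (c(o) = -6 + (o + o)/(o + 2103) = -6 + (2*o)/(2103 + o) = -6 + 2*o/(2103 + o))
U = 2013850/1693 (U = 1196 + 2*(-6309 - 2*(-410))/(2103 - 410) = 1196 + 2*(-6309 + 820)/1693 = 1196 + 2*(1/1693)*(-5489) = 1196 - 10978/1693 = 2013850/1693 ≈ 1189.5)
U/1283671 = (2013850/1693)/1283671 = (2013850/1693)*(1/1283671) = 2013850/2173255003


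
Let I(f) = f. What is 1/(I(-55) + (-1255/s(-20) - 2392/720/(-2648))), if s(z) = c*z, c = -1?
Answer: -238320/28061881 ≈ -0.0084927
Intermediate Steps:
s(z) = -z
1/(I(-55) + (-1255/s(-20) - 2392/720/(-2648))) = 1/(-55 + (-1255/((-1*(-20))) - 2392/720/(-2648))) = 1/(-55 + (-1255/20 - 2392*1/720*(-1/2648))) = 1/(-55 + (-1255*1/20 - 299/90*(-1/2648))) = 1/(-55 + (-251/4 + 299/238320)) = 1/(-55 - 14954281/238320) = 1/(-28061881/238320) = -238320/28061881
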